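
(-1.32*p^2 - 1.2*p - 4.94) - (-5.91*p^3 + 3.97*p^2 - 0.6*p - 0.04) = 5.91*p^3 - 5.29*p^2 - 0.6*p - 4.9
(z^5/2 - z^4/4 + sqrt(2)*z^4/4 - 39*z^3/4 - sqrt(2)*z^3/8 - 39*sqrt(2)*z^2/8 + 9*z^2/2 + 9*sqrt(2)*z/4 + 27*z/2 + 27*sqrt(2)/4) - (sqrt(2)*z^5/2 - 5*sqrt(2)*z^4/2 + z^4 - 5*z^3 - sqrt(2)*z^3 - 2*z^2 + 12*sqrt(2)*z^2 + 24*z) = -sqrt(2)*z^5/2 + z^5/2 - 5*z^4/4 + 11*sqrt(2)*z^4/4 - 19*z^3/4 + 7*sqrt(2)*z^3/8 - 135*sqrt(2)*z^2/8 + 13*z^2/2 - 21*z/2 + 9*sqrt(2)*z/4 + 27*sqrt(2)/4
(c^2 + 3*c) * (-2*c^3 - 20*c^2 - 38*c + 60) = -2*c^5 - 26*c^4 - 98*c^3 - 54*c^2 + 180*c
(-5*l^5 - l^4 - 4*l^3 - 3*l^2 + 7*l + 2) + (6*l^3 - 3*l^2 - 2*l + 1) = -5*l^5 - l^4 + 2*l^3 - 6*l^2 + 5*l + 3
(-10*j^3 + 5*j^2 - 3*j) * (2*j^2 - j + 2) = -20*j^5 + 20*j^4 - 31*j^3 + 13*j^2 - 6*j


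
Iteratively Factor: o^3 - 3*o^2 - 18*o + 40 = (o - 5)*(o^2 + 2*o - 8) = (o - 5)*(o + 4)*(o - 2)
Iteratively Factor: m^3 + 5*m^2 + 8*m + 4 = (m + 2)*(m^2 + 3*m + 2) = (m + 1)*(m + 2)*(m + 2)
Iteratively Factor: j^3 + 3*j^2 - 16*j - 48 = (j + 3)*(j^2 - 16) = (j - 4)*(j + 3)*(j + 4)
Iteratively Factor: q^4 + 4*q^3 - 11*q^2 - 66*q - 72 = (q + 2)*(q^3 + 2*q^2 - 15*q - 36) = (q + 2)*(q + 3)*(q^2 - q - 12) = (q - 4)*(q + 2)*(q + 3)*(q + 3)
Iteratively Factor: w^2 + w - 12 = (w + 4)*(w - 3)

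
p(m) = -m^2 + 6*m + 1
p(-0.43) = -1.76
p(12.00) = -71.00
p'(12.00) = -18.00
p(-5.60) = -63.96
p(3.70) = 9.51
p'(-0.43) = 6.86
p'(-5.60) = 17.20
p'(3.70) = -1.40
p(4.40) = 8.04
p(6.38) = -1.42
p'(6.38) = -6.76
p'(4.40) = -2.80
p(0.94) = 5.76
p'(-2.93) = 11.86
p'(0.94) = 4.12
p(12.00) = -71.00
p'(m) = 6 - 2*m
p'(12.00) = -18.00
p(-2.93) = -25.16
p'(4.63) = -3.26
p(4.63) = 7.34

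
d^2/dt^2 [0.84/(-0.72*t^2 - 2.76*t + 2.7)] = (0.870912*t^2 + 3.338496*t - 0.84*(1.44*t + 2.76)*(2.88*t + 5.52) - 3.26592)/(0.72*t^2 + 2.76*t - 2.7)^3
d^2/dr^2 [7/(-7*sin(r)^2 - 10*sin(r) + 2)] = 14*(98*sin(r)^4 + 105*sin(r)^3 - 69*sin(r)^2 - 200*sin(r) - 114)/(7*sin(r)^2 + 10*sin(r) - 2)^3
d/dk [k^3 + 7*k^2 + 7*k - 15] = 3*k^2 + 14*k + 7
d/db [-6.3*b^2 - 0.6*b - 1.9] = -12.6*b - 0.6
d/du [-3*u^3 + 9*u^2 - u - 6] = -9*u^2 + 18*u - 1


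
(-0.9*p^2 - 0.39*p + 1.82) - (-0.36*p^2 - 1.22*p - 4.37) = -0.54*p^2 + 0.83*p + 6.19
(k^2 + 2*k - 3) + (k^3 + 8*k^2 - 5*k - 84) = k^3 + 9*k^2 - 3*k - 87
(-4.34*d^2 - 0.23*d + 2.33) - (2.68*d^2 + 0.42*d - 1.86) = -7.02*d^2 - 0.65*d + 4.19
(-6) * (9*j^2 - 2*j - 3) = -54*j^2 + 12*j + 18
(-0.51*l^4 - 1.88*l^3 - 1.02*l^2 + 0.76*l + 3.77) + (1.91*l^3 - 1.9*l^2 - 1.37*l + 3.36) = -0.51*l^4 + 0.03*l^3 - 2.92*l^2 - 0.61*l + 7.13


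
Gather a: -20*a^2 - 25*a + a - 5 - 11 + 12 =-20*a^2 - 24*a - 4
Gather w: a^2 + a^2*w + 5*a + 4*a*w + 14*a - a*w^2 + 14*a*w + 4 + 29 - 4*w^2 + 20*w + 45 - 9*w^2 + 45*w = a^2 + 19*a + w^2*(-a - 13) + w*(a^2 + 18*a + 65) + 78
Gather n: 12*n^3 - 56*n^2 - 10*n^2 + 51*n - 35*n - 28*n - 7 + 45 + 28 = 12*n^3 - 66*n^2 - 12*n + 66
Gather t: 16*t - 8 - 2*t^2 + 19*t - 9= -2*t^2 + 35*t - 17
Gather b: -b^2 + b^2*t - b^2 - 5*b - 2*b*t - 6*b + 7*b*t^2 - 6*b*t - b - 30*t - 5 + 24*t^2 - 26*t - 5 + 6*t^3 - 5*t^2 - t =b^2*(t - 2) + b*(7*t^2 - 8*t - 12) + 6*t^3 + 19*t^2 - 57*t - 10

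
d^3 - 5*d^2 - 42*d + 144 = (d - 8)*(d - 3)*(d + 6)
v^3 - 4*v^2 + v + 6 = (v - 3)*(v - 2)*(v + 1)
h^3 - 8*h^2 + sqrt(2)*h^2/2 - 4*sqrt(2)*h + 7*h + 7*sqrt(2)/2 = (h - 7)*(h - 1)*(h + sqrt(2)/2)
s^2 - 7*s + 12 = (s - 4)*(s - 3)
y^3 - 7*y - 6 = (y - 3)*(y + 1)*(y + 2)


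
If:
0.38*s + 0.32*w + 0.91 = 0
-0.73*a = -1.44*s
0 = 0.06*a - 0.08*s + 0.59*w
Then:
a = -5.00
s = -2.53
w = 0.16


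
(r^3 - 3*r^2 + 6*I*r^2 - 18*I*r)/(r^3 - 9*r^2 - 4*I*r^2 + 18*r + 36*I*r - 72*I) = r*(r + 6*I)/(r^2 - 2*r*(3 + 2*I) + 24*I)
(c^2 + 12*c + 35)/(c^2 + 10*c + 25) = (c + 7)/(c + 5)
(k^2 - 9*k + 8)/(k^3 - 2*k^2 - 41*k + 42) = (k - 8)/(k^2 - k - 42)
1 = 1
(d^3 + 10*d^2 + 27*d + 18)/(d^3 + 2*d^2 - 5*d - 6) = (d + 6)/(d - 2)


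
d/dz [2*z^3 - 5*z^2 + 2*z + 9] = 6*z^2 - 10*z + 2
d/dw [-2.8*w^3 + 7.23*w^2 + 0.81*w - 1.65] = -8.4*w^2 + 14.46*w + 0.81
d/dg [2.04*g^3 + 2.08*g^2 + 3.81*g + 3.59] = 6.12*g^2 + 4.16*g + 3.81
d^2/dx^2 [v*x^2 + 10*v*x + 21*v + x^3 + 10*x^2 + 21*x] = 2*v + 6*x + 20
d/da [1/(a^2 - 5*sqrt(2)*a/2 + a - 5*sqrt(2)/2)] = 2*(-4*a - 2 + 5*sqrt(2))/(2*a^2 - 5*sqrt(2)*a + 2*a - 5*sqrt(2))^2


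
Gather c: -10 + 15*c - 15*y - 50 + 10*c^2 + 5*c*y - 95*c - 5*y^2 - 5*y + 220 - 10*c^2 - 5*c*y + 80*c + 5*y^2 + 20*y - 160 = 0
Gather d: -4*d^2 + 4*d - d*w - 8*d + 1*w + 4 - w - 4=-4*d^2 + d*(-w - 4)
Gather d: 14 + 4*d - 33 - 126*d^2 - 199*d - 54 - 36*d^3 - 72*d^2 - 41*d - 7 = -36*d^3 - 198*d^2 - 236*d - 80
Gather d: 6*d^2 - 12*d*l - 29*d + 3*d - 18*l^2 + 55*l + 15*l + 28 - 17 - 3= 6*d^2 + d*(-12*l - 26) - 18*l^2 + 70*l + 8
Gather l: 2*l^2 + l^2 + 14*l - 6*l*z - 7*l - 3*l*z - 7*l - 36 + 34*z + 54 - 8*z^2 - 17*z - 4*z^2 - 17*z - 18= 3*l^2 - 9*l*z - 12*z^2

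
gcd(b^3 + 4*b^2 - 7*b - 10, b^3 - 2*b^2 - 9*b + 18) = b - 2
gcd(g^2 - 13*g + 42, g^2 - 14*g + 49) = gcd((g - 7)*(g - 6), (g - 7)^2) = g - 7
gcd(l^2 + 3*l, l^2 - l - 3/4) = 1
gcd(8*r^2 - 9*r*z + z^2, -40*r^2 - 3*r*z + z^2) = -8*r + z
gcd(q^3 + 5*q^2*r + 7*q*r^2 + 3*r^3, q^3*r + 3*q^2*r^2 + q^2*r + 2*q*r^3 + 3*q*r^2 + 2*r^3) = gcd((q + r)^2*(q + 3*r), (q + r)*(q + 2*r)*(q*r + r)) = q + r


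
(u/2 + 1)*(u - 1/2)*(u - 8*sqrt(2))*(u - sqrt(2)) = u^4/2 - 9*sqrt(2)*u^3/2 + 3*u^3/4 - 27*sqrt(2)*u^2/4 + 15*u^2/2 + 9*sqrt(2)*u/2 + 12*u - 8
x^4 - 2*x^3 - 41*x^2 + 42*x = x*(x - 7)*(x - 1)*(x + 6)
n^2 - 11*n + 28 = (n - 7)*(n - 4)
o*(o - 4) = o^2 - 4*o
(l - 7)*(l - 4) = l^2 - 11*l + 28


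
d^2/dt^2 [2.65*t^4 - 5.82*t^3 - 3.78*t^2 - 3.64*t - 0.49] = 31.8*t^2 - 34.92*t - 7.56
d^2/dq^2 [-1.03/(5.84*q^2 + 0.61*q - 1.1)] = (70.257536*q^2 + 7.338544*q - 1.03*(11.68*q + 0.61)*(23.36*q + 1.22) - 13.23344)/(5.84*q^2 + 0.61*q - 1.1)^3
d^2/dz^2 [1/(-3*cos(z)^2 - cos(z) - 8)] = (36*sin(z)^4 + 77*sin(z)^2 - 77*cos(z)/4 + 9*cos(3*z)/4 - 67)/(-3*sin(z)^2 + cos(z) + 11)^3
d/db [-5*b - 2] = -5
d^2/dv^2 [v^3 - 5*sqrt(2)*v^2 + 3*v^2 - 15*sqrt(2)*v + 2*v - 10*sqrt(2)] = 6*v - 10*sqrt(2) + 6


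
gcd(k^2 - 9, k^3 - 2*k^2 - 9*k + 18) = k^2 - 9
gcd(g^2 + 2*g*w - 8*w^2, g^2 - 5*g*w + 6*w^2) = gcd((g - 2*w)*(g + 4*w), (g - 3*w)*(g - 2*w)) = -g + 2*w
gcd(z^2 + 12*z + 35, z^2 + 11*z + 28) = z + 7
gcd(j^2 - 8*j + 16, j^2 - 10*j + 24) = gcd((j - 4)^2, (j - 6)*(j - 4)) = j - 4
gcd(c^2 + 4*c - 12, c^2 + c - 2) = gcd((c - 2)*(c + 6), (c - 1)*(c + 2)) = 1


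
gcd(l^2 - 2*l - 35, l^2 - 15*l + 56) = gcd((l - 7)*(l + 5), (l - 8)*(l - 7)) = l - 7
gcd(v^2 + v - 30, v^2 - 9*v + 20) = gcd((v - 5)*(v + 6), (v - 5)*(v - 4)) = v - 5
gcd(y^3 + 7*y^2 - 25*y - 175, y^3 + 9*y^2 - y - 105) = y^2 + 12*y + 35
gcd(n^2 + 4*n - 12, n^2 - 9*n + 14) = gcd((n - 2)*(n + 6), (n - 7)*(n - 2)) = n - 2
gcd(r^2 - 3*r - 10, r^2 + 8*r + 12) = r + 2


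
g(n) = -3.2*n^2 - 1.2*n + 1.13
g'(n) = -6.4*n - 1.2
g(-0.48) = 0.97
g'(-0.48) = 1.87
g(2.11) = -15.65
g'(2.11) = -14.70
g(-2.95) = -23.18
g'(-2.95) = 17.68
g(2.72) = -25.81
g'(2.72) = -18.61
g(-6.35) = -120.28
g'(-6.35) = 39.44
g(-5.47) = -88.05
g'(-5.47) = 33.81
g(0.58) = -0.64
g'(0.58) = -4.91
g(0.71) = -1.34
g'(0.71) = -5.74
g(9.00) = -268.87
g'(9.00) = -58.80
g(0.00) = 1.13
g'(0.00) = -1.20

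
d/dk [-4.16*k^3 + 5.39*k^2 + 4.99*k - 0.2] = -12.48*k^2 + 10.78*k + 4.99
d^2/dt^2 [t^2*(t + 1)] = 6*t + 2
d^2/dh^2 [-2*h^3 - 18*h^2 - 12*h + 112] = -12*h - 36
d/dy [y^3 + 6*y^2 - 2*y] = 3*y^2 + 12*y - 2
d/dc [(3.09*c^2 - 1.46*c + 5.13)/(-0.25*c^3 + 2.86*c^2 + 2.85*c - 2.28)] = (0.7725*c^4 - 0.73*c^3 + 16.8296*c^2 - 43.434*c - 11.2917)/(0.0625*c^6 - 1.43*c^5 + 6.7546*c^4 + 17.442*c^3 - 4.9191*c^2 - 12.996*c + 5.1984)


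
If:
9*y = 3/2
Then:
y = 1/6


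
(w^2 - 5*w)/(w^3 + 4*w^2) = (w - 5)/(w*(w + 4))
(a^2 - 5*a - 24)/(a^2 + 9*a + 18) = (a - 8)/(a + 6)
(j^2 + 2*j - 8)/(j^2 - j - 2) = (j + 4)/(j + 1)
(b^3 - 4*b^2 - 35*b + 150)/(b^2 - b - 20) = (b^2 + b - 30)/(b + 4)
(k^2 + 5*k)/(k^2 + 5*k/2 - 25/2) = 2*k/(2*k - 5)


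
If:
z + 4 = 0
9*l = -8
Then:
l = -8/9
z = -4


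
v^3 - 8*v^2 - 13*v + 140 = (v - 7)*(v - 5)*(v + 4)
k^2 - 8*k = k*(k - 8)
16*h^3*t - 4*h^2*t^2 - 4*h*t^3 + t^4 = t*(-4*h + t)*(-2*h + t)*(2*h + t)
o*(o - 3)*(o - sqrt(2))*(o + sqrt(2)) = o^4 - 3*o^3 - 2*o^2 + 6*o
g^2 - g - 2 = (g - 2)*(g + 1)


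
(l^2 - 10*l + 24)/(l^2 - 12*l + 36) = (l - 4)/(l - 6)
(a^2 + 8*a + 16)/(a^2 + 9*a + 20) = (a + 4)/(a + 5)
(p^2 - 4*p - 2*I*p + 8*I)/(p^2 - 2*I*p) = (p - 4)/p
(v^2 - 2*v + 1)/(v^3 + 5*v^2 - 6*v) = (v - 1)/(v*(v + 6))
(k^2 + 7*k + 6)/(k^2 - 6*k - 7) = (k + 6)/(k - 7)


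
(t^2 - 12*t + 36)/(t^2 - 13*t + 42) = (t - 6)/(t - 7)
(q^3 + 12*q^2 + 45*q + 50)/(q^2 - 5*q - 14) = (q^2 + 10*q + 25)/(q - 7)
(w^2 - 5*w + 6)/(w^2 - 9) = (w - 2)/(w + 3)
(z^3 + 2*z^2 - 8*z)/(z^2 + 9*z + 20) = z*(z - 2)/(z + 5)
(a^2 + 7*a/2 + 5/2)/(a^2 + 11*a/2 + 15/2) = (a + 1)/(a + 3)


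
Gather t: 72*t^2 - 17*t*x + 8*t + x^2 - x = 72*t^2 + t*(8 - 17*x) + x^2 - x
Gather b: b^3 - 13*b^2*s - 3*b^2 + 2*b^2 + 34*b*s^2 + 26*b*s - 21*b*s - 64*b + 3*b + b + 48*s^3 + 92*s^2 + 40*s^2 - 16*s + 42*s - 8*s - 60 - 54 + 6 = b^3 + b^2*(-13*s - 1) + b*(34*s^2 + 5*s - 60) + 48*s^3 + 132*s^2 + 18*s - 108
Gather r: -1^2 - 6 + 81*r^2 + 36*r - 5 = 81*r^2 + 36*r - 12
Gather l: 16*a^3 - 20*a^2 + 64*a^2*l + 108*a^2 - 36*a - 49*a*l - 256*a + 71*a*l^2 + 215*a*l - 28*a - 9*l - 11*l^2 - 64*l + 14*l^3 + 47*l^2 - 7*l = 16*a^3 + 88*a^2 - 320*a + 14*l^3 + l^2*(71*a + 36) + l*(64*a^2 + 166*a - 80)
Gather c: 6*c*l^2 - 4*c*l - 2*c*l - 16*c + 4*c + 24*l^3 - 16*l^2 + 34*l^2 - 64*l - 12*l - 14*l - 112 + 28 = c*(6*l^2 - 6*l - 12) + 24*l^3 + 18*l^2 - 90*l - 84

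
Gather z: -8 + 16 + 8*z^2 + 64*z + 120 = 8*z^2 + 64*z + 128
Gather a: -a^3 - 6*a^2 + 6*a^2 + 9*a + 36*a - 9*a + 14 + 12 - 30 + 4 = -a^3 + 36*a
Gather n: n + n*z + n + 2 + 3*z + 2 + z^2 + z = n*(z + 2) + z^2 + 4*z + 4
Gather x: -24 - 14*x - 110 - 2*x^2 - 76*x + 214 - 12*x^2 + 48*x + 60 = -14*x^2 - 42*x + 140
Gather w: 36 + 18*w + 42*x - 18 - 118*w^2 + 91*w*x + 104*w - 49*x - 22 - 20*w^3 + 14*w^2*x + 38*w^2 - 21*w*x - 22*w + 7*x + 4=-20*w^3 + w^2*(14*x - 80) + w*(70*x + 100)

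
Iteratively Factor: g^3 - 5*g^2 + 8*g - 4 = (g - 2)*(g^2 - 3*g + 2) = (g - 2)^2*(g - 1)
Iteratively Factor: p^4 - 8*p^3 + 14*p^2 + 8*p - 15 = (p - 1)*(p^3 - 7*p^2 + 7*p + 15) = (p - 3)*(p - 1)*(p^2 - 4*p - 5) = (p - 5)*(p - 3)*(p - 1)*(p + 1)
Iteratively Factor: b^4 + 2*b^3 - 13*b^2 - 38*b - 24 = (b + 1)*(b^3 + b^2 - 14*b - 24) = (b + 1)*(b + 2)*(b^2 - b - 12) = (b - 4)*(b + 1)*(b + 2)*(b + 3)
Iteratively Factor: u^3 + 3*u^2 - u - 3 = (u + 1)*(u^2 + 2*u - 3) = (u - 1)*(u + 1)*(u + 3)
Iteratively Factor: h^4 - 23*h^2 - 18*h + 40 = (h + 2)*(h^3 - 2*h^2 - 19*h + 20) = (h - 1)*(h + 2)*(h^2 - h - 20) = (h - 5)*(h - 1)*(h + 2)*(h + 4)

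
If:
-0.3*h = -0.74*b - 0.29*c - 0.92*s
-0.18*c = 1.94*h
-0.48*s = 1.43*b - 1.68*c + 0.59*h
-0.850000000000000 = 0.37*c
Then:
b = -4.18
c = -2.30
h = 0.21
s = 4.16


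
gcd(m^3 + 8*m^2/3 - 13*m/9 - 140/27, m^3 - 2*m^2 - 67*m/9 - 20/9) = m + 5/3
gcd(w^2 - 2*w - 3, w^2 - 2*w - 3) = w^2 - 2*w - 3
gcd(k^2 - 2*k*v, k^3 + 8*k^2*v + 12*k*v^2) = k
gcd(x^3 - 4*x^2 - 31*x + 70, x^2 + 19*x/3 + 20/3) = x + 5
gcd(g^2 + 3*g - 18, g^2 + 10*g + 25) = 1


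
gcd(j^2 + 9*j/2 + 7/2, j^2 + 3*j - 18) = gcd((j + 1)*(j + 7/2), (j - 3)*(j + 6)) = 1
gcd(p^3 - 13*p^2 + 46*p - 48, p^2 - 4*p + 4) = p - 2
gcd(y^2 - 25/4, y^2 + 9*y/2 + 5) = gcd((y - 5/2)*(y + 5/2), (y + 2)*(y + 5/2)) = y + 5/2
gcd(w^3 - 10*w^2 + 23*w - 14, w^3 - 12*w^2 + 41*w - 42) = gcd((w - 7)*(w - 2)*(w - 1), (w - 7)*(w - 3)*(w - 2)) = w^2 - 9*w + 14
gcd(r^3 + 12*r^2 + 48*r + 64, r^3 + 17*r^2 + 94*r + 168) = r + 4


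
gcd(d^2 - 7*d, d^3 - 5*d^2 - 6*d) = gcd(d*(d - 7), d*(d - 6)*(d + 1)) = d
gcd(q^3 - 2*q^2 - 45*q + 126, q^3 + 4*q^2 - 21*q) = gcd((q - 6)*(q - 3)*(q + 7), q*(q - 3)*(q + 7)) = q^2 + 4*q - 21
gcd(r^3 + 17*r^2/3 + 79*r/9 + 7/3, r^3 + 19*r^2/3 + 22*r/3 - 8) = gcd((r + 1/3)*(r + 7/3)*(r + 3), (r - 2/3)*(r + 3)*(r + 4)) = r + 3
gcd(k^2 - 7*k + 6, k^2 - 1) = k - 1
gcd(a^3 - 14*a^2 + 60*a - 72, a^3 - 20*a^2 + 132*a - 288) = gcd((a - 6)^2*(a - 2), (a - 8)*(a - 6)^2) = a^2 - 12*a + 36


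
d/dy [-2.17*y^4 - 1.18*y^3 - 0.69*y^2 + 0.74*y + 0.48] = -8.68*y^3 - 3.54*y^2 - 1.38*y + 0.74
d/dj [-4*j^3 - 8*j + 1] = -12*j^2 - 8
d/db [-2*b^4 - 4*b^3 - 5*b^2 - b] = -8*b^3 - 12*b^2 - 10*b - 1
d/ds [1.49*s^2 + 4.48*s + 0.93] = 2.98*s + 4.48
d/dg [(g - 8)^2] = 2*g - 16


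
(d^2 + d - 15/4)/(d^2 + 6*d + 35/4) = (2*d - 3)/(2*d + 7)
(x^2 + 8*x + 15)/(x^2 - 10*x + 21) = (x^2 + 8*x + 15)/(x^2 - 10*x + 21)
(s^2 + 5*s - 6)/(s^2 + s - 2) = (s + 6)/(s + 2)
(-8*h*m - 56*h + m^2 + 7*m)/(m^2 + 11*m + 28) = (-8*h + m)/(m + 4)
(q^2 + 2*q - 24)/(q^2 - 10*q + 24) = (q + 6)/(q - 6)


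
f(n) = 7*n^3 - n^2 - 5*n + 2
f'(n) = 21*n^2 - 2*n - 5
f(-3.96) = -428.58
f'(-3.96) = 332.23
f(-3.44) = -277.59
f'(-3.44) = 250.39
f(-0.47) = 3.40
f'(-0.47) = 0.58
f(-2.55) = -107.82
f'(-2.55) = 136.65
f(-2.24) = -70.49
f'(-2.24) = 104.85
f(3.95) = 398.06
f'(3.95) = 314.75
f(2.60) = 105.27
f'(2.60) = 131.76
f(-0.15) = 2.70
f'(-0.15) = -4.23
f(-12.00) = -12178.00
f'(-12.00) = 3043.00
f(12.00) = 11894.00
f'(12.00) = 2995.00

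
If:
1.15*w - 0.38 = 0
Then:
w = 0.33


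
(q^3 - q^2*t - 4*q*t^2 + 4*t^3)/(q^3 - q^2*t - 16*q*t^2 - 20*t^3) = (q^2 - 3*q*t + 2*t^2)/(q^2 - 3*q*t - 10*t^2)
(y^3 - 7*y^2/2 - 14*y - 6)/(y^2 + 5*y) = (y^3 - 7*y^2/2 - 14*y - 6)/(y*(y + 5))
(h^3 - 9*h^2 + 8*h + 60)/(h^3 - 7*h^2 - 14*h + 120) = (h + 2)/(h + 4)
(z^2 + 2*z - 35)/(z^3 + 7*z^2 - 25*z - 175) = 1/(z + 5)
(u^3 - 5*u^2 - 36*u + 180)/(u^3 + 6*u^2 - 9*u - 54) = (u^2 - 11*u + 30)/(u^2 - 9)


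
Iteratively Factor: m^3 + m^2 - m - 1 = (m + 1)*(m^2 - 1) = (m - 1)*(m + 1)*(m + 1)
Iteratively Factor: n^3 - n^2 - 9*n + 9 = (n - 3)*(n^2 + 2*n - 3) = (n - 3)*(n + 3)*(n - 1)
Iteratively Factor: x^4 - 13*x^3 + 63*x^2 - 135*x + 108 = (x - 3)*(x^3 - 10*x^2 + 33*x - 36) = (x - 3)^2*(x^2 - 7*x + 12) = (x - 4)*(x - 3)^2*(x - 3)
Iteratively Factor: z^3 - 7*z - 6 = (z + 2)*(z^2 - 2*z - 3) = (z - 3)*(z + 2)*(z + 1)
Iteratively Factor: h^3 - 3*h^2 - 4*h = (h + 1)*(h^2 - 4*h) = h*(h + 1)*(h - 4)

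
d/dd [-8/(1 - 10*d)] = -80/(10*d - 1)^2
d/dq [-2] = 0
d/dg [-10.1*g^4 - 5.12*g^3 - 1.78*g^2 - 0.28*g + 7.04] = -40.4*g^3 - 15.36*g^2 - 3.56*g - 0.28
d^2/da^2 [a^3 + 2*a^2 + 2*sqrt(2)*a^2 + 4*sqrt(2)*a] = 6*a + 4 + 4*sqrt(2)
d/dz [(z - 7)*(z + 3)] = 2*z - 4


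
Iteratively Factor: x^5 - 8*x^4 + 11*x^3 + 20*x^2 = (x - 5)*(x^4 - 3*x^3 - 4*x^2) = x*(x - 5)*(x^3 - 3*x^2 - 4*x) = x*(x - 5)*(x - 4)*(x^2 + x) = x*(x - 5)*(x - 4)*(x + 1)*(x)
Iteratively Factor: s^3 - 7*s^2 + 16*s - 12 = (s - 3)*(s^2 - 4*s + 4) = (s - 3)*(s - 2)*(s - 2)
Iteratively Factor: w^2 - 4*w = (w - 4)*(w)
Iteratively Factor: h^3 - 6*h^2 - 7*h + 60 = (h - 4)*(h^2 - 2*h - 15) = (h - 4)*(h + 3)*(h - 5)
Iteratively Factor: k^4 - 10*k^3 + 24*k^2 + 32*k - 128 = (k + 2)*(k^3 - 12*k^2 + 48*k - 64) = (k - 4)*(k + 2)*(k^2 - 8*k + 16) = (k - 4)^2*(k + 2)*(k - 4)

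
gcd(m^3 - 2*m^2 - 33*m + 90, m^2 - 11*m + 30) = m - 5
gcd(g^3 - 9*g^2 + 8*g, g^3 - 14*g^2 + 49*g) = g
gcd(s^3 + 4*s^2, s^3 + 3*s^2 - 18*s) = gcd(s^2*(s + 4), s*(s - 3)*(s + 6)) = s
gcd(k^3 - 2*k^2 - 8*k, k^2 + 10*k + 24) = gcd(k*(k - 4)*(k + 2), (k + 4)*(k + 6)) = 1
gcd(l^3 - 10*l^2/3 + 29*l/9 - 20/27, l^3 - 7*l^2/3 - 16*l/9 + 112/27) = l - 4/3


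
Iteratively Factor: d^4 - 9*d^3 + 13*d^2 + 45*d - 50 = (d - 5)*(d^3 - 4*d^2 - 7*d + 10) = (d - 5)*(d - 1)*(d^2 - 3*d - 10) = (d - 5)*(d - 1)*(d + 2)*(d - 5)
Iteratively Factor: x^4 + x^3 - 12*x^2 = (x + 4)*(x^3 - 3*x^2) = x*(x + 4)*(x^2 - 3*x) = x^2*(x + 4)*(x - 3)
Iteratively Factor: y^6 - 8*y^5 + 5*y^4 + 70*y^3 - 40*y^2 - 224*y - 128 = (y + 1)*(y^5 - 9*y^4 + 14*y^3 + 56*y^2 - 96*y - 128) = (y - 4)*(y + 1)*(y^4 - 5*y^3 - 6*y^2 + 32*y + 32) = (y - 4)*(y + 1)*(y + 2)*(y^3 - 7*y^2 + 8*y + 16) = (y - 4)^2*(y + 1)*(y + 2)*(y^2 - 3*y - 4) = (y - 4)^2*(y + 1)^2*(y + 2)*(y - 4)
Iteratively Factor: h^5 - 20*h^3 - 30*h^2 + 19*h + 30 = (h + 1)*(h^4 - h^3 - 19*h^2 - 11*h + 30) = (h + 1)*(h + 3)*(h^3 - 4*h^2 - 7*h + 10) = (h - 1)*(h + 1)*(h + 3)*(h^2 - 3*h - 10) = (h - 1)*(h + 1)*(h + 2)*(h + 3)*(h - 5)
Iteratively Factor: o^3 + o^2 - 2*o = (o - 1)*(o^2 + 2*o) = o*(o - 1)*(o + 2)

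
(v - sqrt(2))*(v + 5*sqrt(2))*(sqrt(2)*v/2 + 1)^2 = v^4/2 + 3*sqrt(2)*v^3 + 4*v^2 - 6*sqrt(2)*v - 10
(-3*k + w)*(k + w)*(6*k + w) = -18*k^3 - 15*k^2*w + 4*k*w^2 + w^3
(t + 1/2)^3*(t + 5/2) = t^4 + 4*t^3 + 9*t^2/2 + 2*t + 5/16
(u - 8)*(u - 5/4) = u^2 - 37*u/4 + 10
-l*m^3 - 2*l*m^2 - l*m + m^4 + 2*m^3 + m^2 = m*(-l + m)*(m + 1)^2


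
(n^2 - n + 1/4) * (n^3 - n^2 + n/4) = n^5 - 2*n^4 + 3*n^3/2 - n^2/2 + n/16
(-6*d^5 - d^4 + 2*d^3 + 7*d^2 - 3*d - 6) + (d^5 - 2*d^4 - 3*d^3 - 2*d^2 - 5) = -5*d^5 - 3*d^4 - d^3 + 5*d^2 - 3*d - 11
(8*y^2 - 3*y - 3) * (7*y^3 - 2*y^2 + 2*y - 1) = 56*y^5 - 37*y^4 + y^3 - 8*y^2 - 3*y + 3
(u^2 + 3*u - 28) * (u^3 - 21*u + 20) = u^5 + 3*u^4 - 49*u^3 - 43*u^2 + 648*u - 560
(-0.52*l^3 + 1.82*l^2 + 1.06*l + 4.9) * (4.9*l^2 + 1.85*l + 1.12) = -2.548*l^5 + 7.956*l^4 + 7.9786*l^3 + 28.0094*l^2 + 10.2522*l + 5.488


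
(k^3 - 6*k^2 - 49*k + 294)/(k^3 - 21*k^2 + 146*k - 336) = (k + 7)/(k - 8)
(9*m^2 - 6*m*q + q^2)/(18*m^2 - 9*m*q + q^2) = (-3*m + q)/(-6*m + q)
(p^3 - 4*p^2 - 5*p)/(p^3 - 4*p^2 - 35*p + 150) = p*(p + 1)/(p^2 + p - 30)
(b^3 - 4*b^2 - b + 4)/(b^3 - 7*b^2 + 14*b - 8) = (b + 1)/(b - 2)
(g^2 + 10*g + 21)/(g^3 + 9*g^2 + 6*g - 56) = (g + 3)/(g^2 + 2*g - 8)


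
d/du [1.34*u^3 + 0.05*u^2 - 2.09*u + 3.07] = 4.02*u^2 + 0.1*u - 2.09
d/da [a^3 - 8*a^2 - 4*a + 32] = 3*a^2 - 16*a - 4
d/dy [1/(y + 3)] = -1/(y + 3)^2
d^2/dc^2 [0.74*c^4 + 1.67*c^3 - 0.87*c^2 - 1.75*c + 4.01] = 8.88*c^2 + 10.02*c - 1.74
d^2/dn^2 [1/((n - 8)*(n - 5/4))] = 8*(16*(n - 8)^2 + 4*(n - 8)*(4*n - 5) + (4*n - 5)^2)/((n - 8)^3*(4*n - 5)^3)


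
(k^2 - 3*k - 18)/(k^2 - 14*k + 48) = (k + 3)/(k - 8)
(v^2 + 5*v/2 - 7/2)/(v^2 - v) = (v + 7/2)/v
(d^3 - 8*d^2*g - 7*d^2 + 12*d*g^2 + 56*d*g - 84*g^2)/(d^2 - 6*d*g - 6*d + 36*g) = (d^2 - 2*d*g - 7*d + 14*g)/(d - 6)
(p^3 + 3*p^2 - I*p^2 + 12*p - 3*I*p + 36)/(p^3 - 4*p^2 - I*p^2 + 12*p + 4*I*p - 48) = (p + 3)/(p - 4)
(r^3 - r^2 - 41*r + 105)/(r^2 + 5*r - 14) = (r^2 - 8*r + 15)/(r - 2)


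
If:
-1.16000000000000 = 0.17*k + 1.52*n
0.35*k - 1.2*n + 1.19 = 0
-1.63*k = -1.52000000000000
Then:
No Solution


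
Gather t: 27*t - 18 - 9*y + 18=27*t - 9*y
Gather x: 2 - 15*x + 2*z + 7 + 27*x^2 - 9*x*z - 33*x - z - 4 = 27*x^2 + x*(-9*z - 48) + z + 5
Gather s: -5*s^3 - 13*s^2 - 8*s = -5*s^3 - 13*s^2 - 8*s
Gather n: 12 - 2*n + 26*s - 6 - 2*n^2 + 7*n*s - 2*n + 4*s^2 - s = -2*n^2 + n*(7*s - 4) + 4*s^2 + 25*s + 6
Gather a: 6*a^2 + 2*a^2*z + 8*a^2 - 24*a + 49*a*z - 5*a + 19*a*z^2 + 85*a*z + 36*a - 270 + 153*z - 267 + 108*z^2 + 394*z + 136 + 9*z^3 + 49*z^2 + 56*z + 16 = a^2*(2*z + 14) + a*(19*z^2 + 134*z + 7) + 9*z^3 + 157*z^2 + 603*z - 385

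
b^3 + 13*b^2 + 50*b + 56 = (b + 2)*(b + 4)*(b + 7)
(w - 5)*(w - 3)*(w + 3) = w^3 - 5*w^2 - 9*w + 45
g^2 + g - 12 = (g - 3)*(g + 4)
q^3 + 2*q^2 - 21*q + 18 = (q - 3)*(q - 1)*(q + 6)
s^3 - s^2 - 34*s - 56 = (s - 7)*(s + 2)*(s + 4)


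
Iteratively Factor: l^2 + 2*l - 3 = (l - 1)*(l + 3)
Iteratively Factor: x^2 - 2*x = (x - 2)*(x)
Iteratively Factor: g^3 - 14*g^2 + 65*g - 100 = (g - 5)*(g^2 - 9*g + 20) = (g - 5)^2*(g - 4)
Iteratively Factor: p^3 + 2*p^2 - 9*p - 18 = (p + 3)*(p^2 - p - 6) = (p - 3)*(p + 3)*(p + 2)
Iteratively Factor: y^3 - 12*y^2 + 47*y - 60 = (y - 4)*(y^2 - 8*y + 15) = (y - 5)*(y - 4)*(y - 3)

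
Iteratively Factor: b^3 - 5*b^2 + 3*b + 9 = (b - 3)*(b^2 - 2*b - 3) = (b - 3)^2*(b + 1)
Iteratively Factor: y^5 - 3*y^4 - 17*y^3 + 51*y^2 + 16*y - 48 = (y - 4)*(y^4 + y^3 - 13*y^2 - y + 12) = (y - 4)*(y - 3)*(y^3 + 4*y^2 - y - 4) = (y - 4)*(y - 3)*(y + 4)*(y^2 - 1) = (y - 4)*(y - 3)*(y - 1)*(y + 4)*(y + 1)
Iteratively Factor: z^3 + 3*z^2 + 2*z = (z + 2)*(z^2 + z) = (z + 1)*(z + 2)*(z)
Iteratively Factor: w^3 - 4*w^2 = (w - 4)*(w^2) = w*(w - 4)*(w)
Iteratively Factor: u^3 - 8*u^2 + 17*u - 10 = (u - 2)*(u^2 - 6*u + 5) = (u - 5)*(u - 2)*(u - 1)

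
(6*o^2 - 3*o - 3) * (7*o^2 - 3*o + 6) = 42*o^4 - 39*o^3 + 24*o^2 - 9*o - 18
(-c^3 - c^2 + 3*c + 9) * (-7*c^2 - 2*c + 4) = 7*c^5 + 9*c^4 - 23*c^3 - 73*c^2 - 6*c + 36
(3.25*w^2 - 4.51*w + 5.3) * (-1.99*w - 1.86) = -6.4675*w^3 + 2.9299*w^2 - 2.1584*w - 9.858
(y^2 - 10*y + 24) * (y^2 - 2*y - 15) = y^4 - 12*y^3 + 29*y^2 + 102*y - 360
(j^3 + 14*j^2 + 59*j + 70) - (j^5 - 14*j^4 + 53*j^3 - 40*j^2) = -j^5 + 14*j^4 - 52*j^3 + 54*j^2 + 59*j + 70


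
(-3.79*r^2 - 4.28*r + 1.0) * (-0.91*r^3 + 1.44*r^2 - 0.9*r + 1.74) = 3.4489*r^5 - 1.5628*r^4 - 3.6622*r^3 - 1.3026*r^2 - 8.3472*r + 1.74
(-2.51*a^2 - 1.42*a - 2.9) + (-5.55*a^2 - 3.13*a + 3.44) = -8.06*a^2 - 4.55*a + 0.54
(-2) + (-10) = -12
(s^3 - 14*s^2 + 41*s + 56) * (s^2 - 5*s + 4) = s^5 - 19*s^4 + 115*s^3 - 205*s^2 - 116*s + 224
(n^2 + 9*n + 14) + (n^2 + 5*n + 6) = 2*n^2 + 14*n + 20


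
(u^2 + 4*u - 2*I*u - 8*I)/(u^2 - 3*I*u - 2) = (u + 4)/(u - I)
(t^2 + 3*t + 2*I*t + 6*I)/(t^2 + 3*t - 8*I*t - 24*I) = (t + 2*I)/(t - 8*I)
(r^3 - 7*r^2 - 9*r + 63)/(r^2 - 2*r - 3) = (r^2 - 4*r - 21)/(r + 1)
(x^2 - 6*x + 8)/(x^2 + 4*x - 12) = (x - 4)/(x + 6)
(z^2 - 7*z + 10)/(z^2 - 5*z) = (z - 2)/z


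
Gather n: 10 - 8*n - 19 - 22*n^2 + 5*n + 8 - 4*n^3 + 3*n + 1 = -4*n^3 - 22*n^2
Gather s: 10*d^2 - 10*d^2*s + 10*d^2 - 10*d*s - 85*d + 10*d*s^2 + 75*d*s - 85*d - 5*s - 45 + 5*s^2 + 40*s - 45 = 20*d^2 - 170*d + s^2*(10*d + 5) + s*(-10*d^2 + 65*d + 35) - 90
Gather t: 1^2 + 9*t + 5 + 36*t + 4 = 45*t + 10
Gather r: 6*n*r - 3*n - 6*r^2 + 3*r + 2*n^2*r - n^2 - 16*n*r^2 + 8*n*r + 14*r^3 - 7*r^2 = -n^2 - 3*n + 14*r^3 + r^2*(-16*n - 13) + r*(2*n^2 + 14*n + 3)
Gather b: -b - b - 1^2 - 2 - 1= -2*b - 4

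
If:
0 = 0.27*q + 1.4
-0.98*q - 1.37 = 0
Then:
No Solution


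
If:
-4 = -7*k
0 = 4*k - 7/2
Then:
No Solution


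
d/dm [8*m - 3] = 8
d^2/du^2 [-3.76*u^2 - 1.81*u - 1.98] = -7.52000000000000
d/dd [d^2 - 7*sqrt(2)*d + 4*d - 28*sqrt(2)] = 2*d - 7*sqrt(2) + 4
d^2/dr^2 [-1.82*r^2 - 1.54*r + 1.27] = -3.64000000000000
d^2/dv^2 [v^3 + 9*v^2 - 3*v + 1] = 6*v + 18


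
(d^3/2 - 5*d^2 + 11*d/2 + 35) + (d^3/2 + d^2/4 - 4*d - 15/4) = d^3 - 19*d^2/4 + 3*d/2 + 125/4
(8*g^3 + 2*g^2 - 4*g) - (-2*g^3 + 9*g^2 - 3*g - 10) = 10*g^3 - 7*g^2 - g + 10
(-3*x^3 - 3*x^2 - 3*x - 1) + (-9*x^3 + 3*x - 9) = -12*x^3 - 3*x^2 - 10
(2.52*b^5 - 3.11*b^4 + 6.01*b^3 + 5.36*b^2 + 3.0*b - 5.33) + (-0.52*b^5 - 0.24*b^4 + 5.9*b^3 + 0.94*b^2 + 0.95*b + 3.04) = 2.0*b^5 - 3.35*b^4 + 11.91*b^3 + 6.3*b^2 + 3.95*b - 2.29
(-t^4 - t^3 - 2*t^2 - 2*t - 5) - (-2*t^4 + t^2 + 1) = t^4 - t^3 - 3*t^2 - 2*t - 6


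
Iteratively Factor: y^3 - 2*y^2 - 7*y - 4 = (y - 4)*(y^2 + 2*y + 1) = (y - 4)*(y + 1)*(y + 1)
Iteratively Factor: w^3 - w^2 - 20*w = (w + 4)*(w^2 - 5*w) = (w - 5)*(w + 4)*(w)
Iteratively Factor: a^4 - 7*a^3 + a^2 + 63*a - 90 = (a - 2)*(a^3 - 5*a^2 - 9*a + 45) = (a - 3)*(a - 2)*(a^2 - 2*a - 15) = (a - 3)*(a - 2)*(a + 3)*(a - 5)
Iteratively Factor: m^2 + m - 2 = (m - 1)*(m + 2)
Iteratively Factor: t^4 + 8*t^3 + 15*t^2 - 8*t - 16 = (t - 1)*(t^3 + 9*t^2 + 24*t + 16) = (t - 1)*(t + 4)*(t^2 + 5*t + 4) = (t - 1)*(t + 4)^2*(t + 1)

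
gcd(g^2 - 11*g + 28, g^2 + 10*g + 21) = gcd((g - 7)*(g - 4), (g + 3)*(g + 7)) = 1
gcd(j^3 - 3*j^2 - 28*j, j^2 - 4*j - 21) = j - 7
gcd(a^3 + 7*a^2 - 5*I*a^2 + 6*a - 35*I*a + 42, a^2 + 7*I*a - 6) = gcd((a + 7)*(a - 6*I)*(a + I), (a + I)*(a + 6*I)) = a + I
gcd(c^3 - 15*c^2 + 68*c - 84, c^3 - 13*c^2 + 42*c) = c^2 - 13*c + 42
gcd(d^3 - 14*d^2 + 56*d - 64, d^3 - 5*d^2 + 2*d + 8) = d^2 - 6*d + 8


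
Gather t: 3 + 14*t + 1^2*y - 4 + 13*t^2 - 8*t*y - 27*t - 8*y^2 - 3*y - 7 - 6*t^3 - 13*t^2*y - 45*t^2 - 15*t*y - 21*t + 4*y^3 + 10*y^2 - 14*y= -6*t^3 + t^2*(-13*y - 32) + t*(-23*y - 34) + 4*y^3 + 2*y^2 - 16*y - 8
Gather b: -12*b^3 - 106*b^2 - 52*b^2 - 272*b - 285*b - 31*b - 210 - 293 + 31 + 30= -12*b^3 - 158*b^2 - 588*b - 442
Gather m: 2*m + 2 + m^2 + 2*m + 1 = m^2 + 4*m + 3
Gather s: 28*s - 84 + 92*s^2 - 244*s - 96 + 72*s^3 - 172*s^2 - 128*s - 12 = 72*s^3 - 80*s^2 - 344*s - 192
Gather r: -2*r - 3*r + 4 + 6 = 10 - 5*r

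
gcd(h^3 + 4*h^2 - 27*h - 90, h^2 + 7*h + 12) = h + 3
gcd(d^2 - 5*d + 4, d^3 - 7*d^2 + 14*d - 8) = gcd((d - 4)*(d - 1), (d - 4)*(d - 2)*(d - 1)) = d^2 - 5*d + 4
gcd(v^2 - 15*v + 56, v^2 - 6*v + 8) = 1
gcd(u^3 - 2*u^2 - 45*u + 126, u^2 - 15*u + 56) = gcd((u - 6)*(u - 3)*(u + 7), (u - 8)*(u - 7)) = 1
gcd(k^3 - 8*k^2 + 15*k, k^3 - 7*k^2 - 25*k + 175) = k - 5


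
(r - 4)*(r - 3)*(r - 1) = r^3 - 8*r^2 + 19*r - 12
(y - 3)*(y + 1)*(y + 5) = y^3 + 3*y^2 - 13*y - 15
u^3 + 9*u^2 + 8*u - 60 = (u - 2)*(u + 5)*(u + 6)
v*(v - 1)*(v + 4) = v^3 + 3*v^2 - 4*v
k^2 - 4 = (k - 2)*(k + 2)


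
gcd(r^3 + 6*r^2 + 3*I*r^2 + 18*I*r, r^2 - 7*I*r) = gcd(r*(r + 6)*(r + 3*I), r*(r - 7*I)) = r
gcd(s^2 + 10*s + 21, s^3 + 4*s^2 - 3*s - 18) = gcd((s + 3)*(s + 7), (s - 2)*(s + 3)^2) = s + 3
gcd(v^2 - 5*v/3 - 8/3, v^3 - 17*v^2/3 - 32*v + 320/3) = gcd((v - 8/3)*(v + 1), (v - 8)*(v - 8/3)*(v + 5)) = v - 8/3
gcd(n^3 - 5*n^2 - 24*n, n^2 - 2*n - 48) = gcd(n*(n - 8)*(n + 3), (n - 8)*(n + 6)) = n - 8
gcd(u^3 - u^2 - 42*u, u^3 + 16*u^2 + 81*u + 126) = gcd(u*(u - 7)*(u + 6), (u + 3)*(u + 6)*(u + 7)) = u + 6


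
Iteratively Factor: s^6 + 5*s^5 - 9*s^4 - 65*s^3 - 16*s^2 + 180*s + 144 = (s + 1)*(s^5 + 4*s^4 - 13*s^3 - 52*s^2 + 36*s + 144) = (s + 1)*(s + 3)*(s^4 + s^3 - 16*s^2 - 4*s + 48) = (s - 2)*(s + 1)*(s + 3)*(s^3 + 3*s^2 - 10*s - 24) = (s - 2)*(s + 1)*(s + 2)*(s + 3)*(s^2 + s - 12) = (s - 3)*(s - 2)*(s + 1)*(s + 2)*(s + 3)*(s + 4)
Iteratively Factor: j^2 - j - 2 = (j - 2)*(j + 1)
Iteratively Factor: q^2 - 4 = (q + 2)*(q - 2)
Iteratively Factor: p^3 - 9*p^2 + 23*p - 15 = (p - 3)*(p^2 - 6*p + 5) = (p - 3)*(p - 1)*(p - 5)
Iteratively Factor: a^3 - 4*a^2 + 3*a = (a - 3)*(a^2 - a) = (a - 3)*(a - 1)*(a)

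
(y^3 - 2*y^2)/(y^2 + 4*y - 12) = y^2/(y + 6)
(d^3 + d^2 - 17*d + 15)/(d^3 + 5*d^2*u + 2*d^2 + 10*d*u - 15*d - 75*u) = (d - 1)/(d + 5*u)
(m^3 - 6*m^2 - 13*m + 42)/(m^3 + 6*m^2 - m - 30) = (m - 7)/(m + 5)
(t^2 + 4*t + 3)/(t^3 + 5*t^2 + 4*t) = (t + 3)/(t*(t + 4))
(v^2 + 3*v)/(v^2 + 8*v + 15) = v/(v + 5)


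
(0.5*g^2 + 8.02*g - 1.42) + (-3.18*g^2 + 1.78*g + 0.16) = -2.68*g^2 + 9.8*g - 1.26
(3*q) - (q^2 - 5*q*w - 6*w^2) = -q^2 + 5*q*w + 3*q + 6*w^2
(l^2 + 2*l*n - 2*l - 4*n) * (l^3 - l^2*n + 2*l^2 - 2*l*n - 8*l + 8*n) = l^5 + l^4*n - 2*l^3*n^2 - 12*l^3 - 12*l^2*n + 16*l^2 + 24*l*n^2 + 16*l*n - 32*n^2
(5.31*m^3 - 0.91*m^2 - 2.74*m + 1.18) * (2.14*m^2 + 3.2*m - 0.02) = 11.3634*m^5 + 15.0446*m^4 - 8.8818*m^3 - 6.2246*m^2 + 3.8308*m - 0.0236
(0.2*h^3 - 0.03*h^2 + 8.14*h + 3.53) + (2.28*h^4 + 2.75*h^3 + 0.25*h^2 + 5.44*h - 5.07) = 2.28*h^4 + 2.95*h^3 + 0.22*h^2 + 13.58*h - 1.54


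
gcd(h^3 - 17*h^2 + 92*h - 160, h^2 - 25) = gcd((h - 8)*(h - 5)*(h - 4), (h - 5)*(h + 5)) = h - 5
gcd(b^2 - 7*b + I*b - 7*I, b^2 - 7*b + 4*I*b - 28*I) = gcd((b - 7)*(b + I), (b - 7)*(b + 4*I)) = b - 7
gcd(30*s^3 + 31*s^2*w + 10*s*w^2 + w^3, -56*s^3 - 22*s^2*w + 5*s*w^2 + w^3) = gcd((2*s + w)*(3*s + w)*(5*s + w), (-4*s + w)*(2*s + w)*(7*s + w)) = 2*s + w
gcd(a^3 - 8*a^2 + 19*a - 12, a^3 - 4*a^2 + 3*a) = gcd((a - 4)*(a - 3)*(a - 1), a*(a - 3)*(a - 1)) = a^2 - 4*a + 3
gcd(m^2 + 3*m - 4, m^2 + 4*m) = m + 4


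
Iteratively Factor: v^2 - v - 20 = (v - 5)*(v + 4)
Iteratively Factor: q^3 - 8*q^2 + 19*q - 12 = (q - 4)*(q^2 - 4*q + 3) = (q - 4)*(q - 3)*(q - 1)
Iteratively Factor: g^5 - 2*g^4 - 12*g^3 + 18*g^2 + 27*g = (g)*(g^4 - 2*g^3 - 12*g^2 + 18*g + 27) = g*(g - 3)*(g^3 + g^2 - 9*g - 9) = g*(g - 3)^2*(g^2 + 4*g + 3) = g*(g - 3)^2*(g + 3)*(g + 1)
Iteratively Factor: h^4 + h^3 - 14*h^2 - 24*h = (h - 4)*(h^3 + 5*h^2 + 6*h) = (h - 4)*(h + 2)*(h^2 + 3*h) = h*(h - 4)*(h + 2)*(h + 3)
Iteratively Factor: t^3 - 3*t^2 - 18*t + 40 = (t + 4)*(t^2 - 7*t + 10) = (t - 5)*(t + 4)*(t - 2)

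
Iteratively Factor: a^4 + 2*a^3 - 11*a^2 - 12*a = (a + 4)*(a^3 - 2*a^2 - 3*a) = (a - 3)*(a + 4)*(a^2 + a) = (a - 3)*(a + 1)*(a + 4)*(a)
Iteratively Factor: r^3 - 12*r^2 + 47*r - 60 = (r - 3)*(r^2 - 9*r + 20) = (r - 5)*(r - 3)*(r - 4)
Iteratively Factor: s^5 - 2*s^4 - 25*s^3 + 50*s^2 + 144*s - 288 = (s - 3)*(s^4 + s^3 - 22*s^2 - 16*s + 96) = (s - 3)*(s + 4)*(s^3 - 3*s^2 - 10*s + 24) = (s - 3)*(s - 2)*(s + 4)*(s^2 - s - 12) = (s - 4)*(s - 3)*(s - 2)*(s + 4)*(s + 3)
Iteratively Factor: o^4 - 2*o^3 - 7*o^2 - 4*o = (o + 1)*(o^3 - 3*o^2 - 4*o) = (o - 4)*(o + 1)*(o^2 + o) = (o - 4)*(o + 1)^2*(o)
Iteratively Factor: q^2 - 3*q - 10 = (q + 2)*(q - 5)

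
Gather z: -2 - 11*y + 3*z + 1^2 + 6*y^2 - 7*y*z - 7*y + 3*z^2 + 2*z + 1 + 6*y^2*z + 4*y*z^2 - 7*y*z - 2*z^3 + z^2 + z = 6*y^2 - 18*y - 2*z^3 + z^2*(4*y + 4) + z*(6*y^2 - 14*y + 6)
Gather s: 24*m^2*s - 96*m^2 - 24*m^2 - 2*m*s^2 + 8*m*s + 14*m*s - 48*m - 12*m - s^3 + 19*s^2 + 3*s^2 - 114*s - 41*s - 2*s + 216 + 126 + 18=-120*m^2 - 60*m - s^3 + s^2*(22 - 2*m) + s*(24*m^2 + 22*m - 157) + 360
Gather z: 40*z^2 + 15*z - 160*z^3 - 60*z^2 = -160*z^3 - 20*z^2 + 15*z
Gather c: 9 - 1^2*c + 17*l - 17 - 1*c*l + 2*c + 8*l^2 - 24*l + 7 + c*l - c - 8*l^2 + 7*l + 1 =0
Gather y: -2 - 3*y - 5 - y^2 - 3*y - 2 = -y^2 - 6*y - 9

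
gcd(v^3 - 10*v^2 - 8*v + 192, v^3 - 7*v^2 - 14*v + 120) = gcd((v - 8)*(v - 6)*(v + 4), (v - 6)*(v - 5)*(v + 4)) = v^2 - 2*v - 24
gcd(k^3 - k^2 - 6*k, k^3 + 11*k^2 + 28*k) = k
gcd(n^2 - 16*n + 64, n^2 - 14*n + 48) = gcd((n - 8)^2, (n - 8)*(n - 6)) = n - 8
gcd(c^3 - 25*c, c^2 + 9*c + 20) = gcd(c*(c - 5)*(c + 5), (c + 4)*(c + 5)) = c + 5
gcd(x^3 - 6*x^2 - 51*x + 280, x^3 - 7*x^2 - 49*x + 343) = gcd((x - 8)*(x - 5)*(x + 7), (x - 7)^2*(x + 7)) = x + 7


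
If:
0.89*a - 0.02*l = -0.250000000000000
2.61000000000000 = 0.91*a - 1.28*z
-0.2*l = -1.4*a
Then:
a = -0.33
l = -2.33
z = -2.28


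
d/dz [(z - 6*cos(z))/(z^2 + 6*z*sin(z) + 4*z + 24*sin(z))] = (-6*sqrt(2)*z^2*cos(z + pi/4) - z^2 + 24*z*sin(z) - 12*z*cos(z) + 36*z + 18*sin(2*z) + 24*sqrt(2)*sin(z + pi/4) + 144)/((z + 4)^2*(z + 6*sin(z))^2)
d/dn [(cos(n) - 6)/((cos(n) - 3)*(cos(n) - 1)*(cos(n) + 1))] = (75*cos(n) - 21*cos(2*n) + cos(3*n) - 15)/(2*(cos(n) - 3)^2*sin(n)^3)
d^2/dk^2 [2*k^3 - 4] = 12*k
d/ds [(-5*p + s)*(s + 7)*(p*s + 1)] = -p*(5*p - s)*(s + 7) - (5*p - s)*(p*s + 1) + (s + 7)*(p*s + 1)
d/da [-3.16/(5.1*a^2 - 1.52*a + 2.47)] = (32.232*a - 4.8032)/(5.1*a^2 - 1.52*a + 2.47)^2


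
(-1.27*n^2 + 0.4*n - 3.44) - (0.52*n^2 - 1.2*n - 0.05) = -1.79*n^2 + 1.6*n - 3.39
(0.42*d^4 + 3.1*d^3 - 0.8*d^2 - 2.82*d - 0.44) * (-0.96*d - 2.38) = -0.4032*d^5 - 3.9756*d^4 - 6.61*d^3 + 4.6112*d^2 + 7.134*d + 1.0472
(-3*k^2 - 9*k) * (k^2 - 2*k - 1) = -3*k^4 - 3*k^3 + 21*k^2 + 9*k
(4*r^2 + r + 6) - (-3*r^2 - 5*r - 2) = 7*r^2 + 6*r + 8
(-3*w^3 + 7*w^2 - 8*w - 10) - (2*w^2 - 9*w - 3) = -3*w^3 + 5*w^2 + w - 7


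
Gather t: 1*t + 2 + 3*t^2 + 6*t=3*t^2 + 7*t + 2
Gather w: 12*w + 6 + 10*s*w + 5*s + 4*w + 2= 5*s + w*(10*s + 16) + 8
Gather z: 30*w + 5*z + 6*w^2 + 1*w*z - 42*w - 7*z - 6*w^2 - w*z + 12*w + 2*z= 0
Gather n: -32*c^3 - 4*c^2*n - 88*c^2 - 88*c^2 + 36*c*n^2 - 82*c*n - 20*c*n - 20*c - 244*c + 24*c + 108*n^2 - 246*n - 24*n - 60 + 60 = -32*c^3 - 176*c^2 - 240*c + n^2*(36*c + 108) + n*(-4*c^2 - 102*c - 270)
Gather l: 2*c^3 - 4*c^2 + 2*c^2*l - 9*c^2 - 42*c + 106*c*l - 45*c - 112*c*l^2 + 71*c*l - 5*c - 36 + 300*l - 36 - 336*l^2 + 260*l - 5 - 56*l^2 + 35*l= 2*c^3 - 13*c^2 - 92*c + l^2*(-112*c - 392) + l*(2*c^2 + 177*c + 595) - 77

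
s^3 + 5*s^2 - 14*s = s*(s - 2)*(s + 7)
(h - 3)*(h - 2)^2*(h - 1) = h^4 - 8*h^3 + 23*h^2 - 28*h + 12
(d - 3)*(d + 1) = d^2 - 2*d - 3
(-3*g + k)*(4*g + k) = -12*g^2 + g*k + k^2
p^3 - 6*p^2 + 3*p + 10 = (p - 5)*(p - 2)*(p + 1)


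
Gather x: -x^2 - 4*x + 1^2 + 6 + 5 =-x^2 - 4*x + 12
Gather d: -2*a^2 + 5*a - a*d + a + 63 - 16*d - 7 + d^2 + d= -2*a^2 + 6*a + d^2 + d*(-a - 15) + 56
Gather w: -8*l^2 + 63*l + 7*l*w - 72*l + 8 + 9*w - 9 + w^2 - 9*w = -8*l^2 + 7*l*w - 9*l + w^2 - 1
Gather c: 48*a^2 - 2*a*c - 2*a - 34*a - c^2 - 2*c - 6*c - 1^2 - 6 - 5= 48*a^2 - 36*a - c^2 + c*(-2*a - 8) - 12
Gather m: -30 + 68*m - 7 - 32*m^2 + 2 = -32*m^2 + 68*m - 35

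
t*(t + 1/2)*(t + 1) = t^3 + 3*t^2/2 + t/2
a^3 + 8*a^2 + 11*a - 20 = (a - 1)*(a + 4)*(a + 5)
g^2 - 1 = (g - 1)*(g + 1)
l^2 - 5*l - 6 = (l - 6)*(l + 1)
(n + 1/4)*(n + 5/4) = n^2 + 3*n/2 + 5/16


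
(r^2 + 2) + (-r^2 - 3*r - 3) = -3*r - 1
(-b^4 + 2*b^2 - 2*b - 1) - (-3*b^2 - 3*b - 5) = -b^4 + 5*b^2 + b + 4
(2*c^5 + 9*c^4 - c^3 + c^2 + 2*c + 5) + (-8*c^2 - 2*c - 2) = 2*c^5 + 9*c^4 - c^3 - 7*c^2 + 3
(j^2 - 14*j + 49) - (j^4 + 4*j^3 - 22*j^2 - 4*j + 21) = -j^4 - 4*j^3 + 23*j^2 - 10*j + 28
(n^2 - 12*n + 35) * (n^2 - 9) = n^4 - 12*n^3 + 26*n^2 + 108*n - 315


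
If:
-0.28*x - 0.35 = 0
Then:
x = -1.25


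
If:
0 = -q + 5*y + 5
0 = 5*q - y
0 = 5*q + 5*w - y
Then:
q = -5/24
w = 0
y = -25/24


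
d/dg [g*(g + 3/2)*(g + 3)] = 3*g^2 + 9*g + 9/2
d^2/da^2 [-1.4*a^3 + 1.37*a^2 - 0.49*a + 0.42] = 2.74 - 8.4*a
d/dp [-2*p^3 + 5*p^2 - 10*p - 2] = -6*p^2 + 10*p - 10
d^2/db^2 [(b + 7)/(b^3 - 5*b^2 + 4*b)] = 2*(3*b^5 + 27*b^4 - 259*b^3 + 609*b^2 - 420*b + 112)/(b^3*(b^6 - 15*b^5 + 87*b^4 - 245*b^3 + 348*b^2 - 240*b + 64))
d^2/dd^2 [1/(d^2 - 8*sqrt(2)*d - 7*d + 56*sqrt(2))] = 2*(-d^2 + 7*d + 8*sqrt(2)*d + (-2*d + 7 + 8*sqrt(2))^2 - 56*sqrt(2))/(d^2 - 8*sqrt(2)*d - 7*d + 56*sqrt(2))^3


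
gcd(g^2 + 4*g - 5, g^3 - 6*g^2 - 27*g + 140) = g + 5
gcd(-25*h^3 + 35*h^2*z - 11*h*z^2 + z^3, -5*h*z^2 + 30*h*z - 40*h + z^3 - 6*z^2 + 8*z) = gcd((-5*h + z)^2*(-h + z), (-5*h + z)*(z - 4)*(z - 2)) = -5*h + z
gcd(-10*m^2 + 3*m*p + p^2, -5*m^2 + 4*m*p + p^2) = 5*m + p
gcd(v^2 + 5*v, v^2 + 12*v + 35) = v + 5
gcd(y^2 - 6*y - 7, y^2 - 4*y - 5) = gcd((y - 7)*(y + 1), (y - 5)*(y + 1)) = y + 1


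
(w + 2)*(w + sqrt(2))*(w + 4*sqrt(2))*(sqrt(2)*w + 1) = sqrt(2)*w^4 + 2*sqrt(2)*w^3 + 11*w^3 + 13*sqrt(2)*w^2 + 22*w^2 + 8*w + 26*sqrt(2)*w + 16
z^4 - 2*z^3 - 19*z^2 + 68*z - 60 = (z - 3)*(z - 2)^2*(z + 5)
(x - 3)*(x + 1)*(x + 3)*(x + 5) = x^4 + 6*x^3 - 4*x^2 - 54*x - 45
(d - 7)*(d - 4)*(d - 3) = d^3 - 14*d^2 + 61*d - 84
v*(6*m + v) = 6*m*v + v^2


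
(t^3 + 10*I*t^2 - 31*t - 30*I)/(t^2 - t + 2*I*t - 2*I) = (t^2 + 8*I*t - 15)/(t - 1)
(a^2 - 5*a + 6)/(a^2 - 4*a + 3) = (a - 2)/(a - 1)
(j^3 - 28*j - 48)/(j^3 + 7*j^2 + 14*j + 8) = (j - 6)/(j + 1)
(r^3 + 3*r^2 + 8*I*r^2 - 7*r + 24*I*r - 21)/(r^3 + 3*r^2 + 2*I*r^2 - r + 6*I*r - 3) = (r + 7*I)/(r + I)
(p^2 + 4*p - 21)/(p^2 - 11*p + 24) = (p + 7)/(p - 8)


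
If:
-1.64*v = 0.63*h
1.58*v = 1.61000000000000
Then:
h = -2.65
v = 1.02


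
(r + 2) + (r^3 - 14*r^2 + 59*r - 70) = r^3 - 14*r^2 + 60*r - 68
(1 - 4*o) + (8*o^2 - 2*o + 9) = 8*o^2 - 6*o + 10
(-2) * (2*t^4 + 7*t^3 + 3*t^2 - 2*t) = -4*t^4 - 14*t^3 - 6*t^2 + 4*t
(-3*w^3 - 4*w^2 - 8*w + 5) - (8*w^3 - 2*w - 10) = -11*w^3 - 4*w^2 - 6*w + 15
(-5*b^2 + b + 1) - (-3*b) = -5*b^2 + 4*b + 1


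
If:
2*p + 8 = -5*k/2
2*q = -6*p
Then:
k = 4*q/15 - 16/5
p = -q/3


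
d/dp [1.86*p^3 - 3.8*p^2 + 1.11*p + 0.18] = 5.58*p^2 - 7.6*p + 1.11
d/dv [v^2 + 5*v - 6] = 2*v + 5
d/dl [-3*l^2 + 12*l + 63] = 12 - 6*l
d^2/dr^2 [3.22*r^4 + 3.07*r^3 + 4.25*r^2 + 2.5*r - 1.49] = 38.64*r^2 + 18.42*r + 8.5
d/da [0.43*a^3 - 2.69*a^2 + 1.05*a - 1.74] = 1.29*a^2 - 5.38*a + 1.05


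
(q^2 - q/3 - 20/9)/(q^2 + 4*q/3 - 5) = (q + 4/3)/(q + 3)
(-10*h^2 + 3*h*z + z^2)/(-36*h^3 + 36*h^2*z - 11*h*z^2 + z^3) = (5*h + z)/(18*h^2 - 9*h*z + z^2)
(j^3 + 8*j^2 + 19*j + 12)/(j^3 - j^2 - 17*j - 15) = (j + 4)/(j - 5)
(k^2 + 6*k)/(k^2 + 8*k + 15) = k*(k + 6)/(k^2 + 8*k + 15)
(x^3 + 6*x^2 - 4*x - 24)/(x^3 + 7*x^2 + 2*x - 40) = (x^2 + 8*x + 12)/(x^2 + 9*x + 20)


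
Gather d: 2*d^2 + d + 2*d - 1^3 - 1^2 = 2*d^2 + 3*d - 2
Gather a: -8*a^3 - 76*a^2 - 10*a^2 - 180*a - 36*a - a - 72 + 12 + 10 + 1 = -8*a^3 - 86*a^2 - 217*a - 49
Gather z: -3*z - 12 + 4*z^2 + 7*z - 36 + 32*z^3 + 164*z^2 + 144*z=32*z^3 + 168*z^2 + 148*z - 48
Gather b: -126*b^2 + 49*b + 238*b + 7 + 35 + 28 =-126*b^2 + 287*b + 70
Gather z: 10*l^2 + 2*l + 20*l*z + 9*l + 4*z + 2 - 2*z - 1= 10*l^2 + 11*l + z*(20*l + 2) + 1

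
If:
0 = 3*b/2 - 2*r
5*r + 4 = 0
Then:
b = -16/15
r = -4/5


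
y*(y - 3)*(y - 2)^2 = y^4 - 7*y^3 + 16*y^2 - 12*y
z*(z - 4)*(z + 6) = z^3 + 2*z^2 - 24*z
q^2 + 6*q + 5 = (q + 1)*(q + 5)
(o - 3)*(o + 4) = o^2 + o - 12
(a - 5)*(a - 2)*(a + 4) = a^3 - 3*a^2 - 18*a + 40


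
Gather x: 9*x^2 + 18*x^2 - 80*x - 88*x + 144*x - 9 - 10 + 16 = 27*x^2 - 24*x - 3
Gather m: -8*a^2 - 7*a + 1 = -8*a^2 - 7*a + 1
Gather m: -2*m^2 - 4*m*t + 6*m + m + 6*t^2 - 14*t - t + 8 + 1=-2*m^2 + m*(7 - 4*t) + 6*t^2 - 15*t + 9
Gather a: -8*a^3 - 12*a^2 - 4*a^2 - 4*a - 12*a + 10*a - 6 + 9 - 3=-8*a^3 - 16*a^2 - 6*a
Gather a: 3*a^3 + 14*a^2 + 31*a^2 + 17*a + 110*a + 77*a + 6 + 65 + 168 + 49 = 3*a^3 + 45*a^2 + 204*a + 288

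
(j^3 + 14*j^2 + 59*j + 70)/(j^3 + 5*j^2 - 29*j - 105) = (j^2 + 7*j + 10)/(j^2 - 2*j - 15)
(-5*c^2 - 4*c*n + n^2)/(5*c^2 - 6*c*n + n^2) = (-c - n)/(c - n)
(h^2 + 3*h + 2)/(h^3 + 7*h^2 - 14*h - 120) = (h^2 + 3*h + 2)/(h^3 + 7*h^2 - 14*h - 120)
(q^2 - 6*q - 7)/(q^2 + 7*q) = (q^2 - 6*q - 7)/(q*(q + 7))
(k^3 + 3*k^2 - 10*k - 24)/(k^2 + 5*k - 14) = (k^3 + 3*k^2 - 10*k - 24)/(k^2 + 5*k - 14)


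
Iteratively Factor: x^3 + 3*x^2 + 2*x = (x + 2)*(x^2 + x) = (x + 1)*(x + 2)*(x)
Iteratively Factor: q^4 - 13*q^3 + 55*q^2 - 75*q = (q - 5)*(q^3 - 8*q^2 + 15*q) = (q - 5)^2*(q^2 - 3*q) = (q - 5)^2*(q - 3)*(q)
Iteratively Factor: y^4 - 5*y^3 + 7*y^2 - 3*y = (y - 1)*(y^3 - 4*y^2 + 3*y) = y*(y - 1)*(y^2 - 4*y + 3) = y*(y - 1)^2*(y - 3)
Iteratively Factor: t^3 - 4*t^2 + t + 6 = (t + 1)*(t^2 - 5*t + 6) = (t - 3)*(t + 1)*(t - 2)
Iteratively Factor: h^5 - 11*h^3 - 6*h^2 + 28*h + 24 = (h - 2)*(h^4 + 2*h^3 - 7*h^2 - 20*h - 12) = (h - 2)*(h + 1)*(h^3 + h^2 - 8*h - 12) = (h - 3)*(h - 2)*(h + 1)*(h^2 + 4*h + 4) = (h - 3)*(h - 2)*(h + 1)*(h + 2)*(h + 2)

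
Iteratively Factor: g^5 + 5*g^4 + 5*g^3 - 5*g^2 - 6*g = (g - 1)*(g^4 + 6*g^3 + 11*g^2 + 6*g) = (g - 1)*(g + 1)*(g^3 + 5*g^2 + 6*g) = g*(g - 1)*(g + 1)*(g^2 + 5*g + 6) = g*(g - 1)*(g + 1)*(g + 2)*(g + 3)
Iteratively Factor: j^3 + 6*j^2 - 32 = (j - 2)*(j^2 + 8*j + 16) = (j - 2)*(j + 4)*(j + 4)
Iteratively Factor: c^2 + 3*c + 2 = (c + 1)*(c + 2)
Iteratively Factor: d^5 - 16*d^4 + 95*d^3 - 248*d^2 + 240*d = (d - 4)*(d^4 - 12*d^3 + 47*d^2 - 60*d) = (d - 4)^2*(d^3 - 8*d^2 + 15*d) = (d - 4)^2*(d - 3)*(d^2 - 5*d) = (d - 5)*(d - 4)^2*(d - 3)*(d)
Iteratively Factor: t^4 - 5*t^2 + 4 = (t + 1)*(t^3 - t^2 - 4*t + 4) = (t - 1)*(t + 1)*(t^2 - 4) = (t - 2)*(t - 1)*(t + 1)*(t + 2)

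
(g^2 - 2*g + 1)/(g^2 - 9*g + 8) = (g - 1)/(g - 8)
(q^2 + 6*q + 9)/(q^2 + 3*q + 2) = (q^2 + 6*q + 9)/(q^2 + 3*q + 2)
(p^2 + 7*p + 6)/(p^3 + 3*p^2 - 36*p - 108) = (p + 1)/(p^2 - 3*p - 18)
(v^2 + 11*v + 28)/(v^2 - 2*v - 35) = (v^2 + 11*v + 28)/(v^2 - 2*v - 35)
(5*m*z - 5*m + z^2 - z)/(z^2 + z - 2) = (5*m + z)/(z + 2)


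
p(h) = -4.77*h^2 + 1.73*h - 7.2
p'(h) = 1.73 - 9.54*h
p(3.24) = -51.67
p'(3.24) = -29.18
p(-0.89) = -12.52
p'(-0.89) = 10.22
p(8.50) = -337.13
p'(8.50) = -79.36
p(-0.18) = -7.67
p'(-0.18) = 3.45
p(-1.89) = -27.51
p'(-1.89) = 19.76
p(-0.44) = -8.88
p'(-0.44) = 5.93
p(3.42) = -57.08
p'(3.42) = -30.90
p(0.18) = -7.04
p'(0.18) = 0.01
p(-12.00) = -714.84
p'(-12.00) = 116.21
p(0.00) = -7.20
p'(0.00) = 1.73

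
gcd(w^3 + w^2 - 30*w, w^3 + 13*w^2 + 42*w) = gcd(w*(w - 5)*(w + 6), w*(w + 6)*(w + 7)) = w^2 + 6*w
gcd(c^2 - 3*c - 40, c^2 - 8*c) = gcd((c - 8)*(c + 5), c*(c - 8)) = c - 8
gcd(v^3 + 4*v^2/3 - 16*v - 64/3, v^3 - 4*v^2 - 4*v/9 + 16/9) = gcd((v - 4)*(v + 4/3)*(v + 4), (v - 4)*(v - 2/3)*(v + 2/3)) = v - 4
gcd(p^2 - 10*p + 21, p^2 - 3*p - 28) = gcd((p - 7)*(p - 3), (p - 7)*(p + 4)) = p - 7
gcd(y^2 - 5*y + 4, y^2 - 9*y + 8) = y - 1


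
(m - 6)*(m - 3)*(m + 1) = m^3 - 8*m^2 + 9*m + 18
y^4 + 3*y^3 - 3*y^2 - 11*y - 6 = (y - 2)*(y + 1)^2*(y + 3)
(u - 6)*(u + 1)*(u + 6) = u^3 + u^2 - 36*u - 36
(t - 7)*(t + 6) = t^2 - t - 42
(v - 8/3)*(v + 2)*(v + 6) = v^3 + 16*v^2/3 - 28*v/3 - 32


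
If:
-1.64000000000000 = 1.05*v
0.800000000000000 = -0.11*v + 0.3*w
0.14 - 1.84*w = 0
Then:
No Solution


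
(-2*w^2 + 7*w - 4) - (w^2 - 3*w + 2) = -3*w^2 + 10*w - 6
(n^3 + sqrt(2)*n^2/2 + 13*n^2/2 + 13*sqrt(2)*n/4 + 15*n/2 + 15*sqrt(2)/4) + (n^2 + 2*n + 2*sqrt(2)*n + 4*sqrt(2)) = n^3 + sqrt(2)*n^2/2 + 15*n^2/2 + 21*sqrt(2)*n/4 + 19*n/2 + 31*sqrt(2)/4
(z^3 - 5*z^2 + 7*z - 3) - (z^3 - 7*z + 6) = -5*z^2 + 14*z - 9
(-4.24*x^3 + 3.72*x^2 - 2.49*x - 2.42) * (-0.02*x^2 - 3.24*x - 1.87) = 0.0848*x^5 + 13.6632*x^4 - 4.0742*x^3 + 1.1596*x^2 + 12.4971*x + 4.5254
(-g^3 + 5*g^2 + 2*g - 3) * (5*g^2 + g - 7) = -5*g^5 + 24*g^4 + 22*g^3 - 48*g^2 - 17*g + 21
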